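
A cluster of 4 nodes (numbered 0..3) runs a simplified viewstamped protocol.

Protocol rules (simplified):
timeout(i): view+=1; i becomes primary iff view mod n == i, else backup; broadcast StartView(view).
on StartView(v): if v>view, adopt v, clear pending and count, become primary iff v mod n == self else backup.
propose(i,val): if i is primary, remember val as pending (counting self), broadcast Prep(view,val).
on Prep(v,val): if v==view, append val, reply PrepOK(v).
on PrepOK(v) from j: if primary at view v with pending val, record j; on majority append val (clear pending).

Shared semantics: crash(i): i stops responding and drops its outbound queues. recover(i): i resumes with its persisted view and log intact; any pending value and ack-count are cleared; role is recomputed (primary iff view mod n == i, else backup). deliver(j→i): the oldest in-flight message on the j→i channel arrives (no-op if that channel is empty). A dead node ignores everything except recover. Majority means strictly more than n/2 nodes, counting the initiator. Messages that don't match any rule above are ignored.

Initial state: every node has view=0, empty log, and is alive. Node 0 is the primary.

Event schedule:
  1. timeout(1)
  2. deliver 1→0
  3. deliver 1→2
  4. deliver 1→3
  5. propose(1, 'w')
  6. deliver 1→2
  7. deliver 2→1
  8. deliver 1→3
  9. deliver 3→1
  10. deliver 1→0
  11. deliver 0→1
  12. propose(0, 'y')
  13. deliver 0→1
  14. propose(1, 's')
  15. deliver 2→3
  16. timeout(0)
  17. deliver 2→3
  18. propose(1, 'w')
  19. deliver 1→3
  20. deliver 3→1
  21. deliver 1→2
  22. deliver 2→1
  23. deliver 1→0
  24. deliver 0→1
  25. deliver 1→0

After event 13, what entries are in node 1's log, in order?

step 1 timeout(1): 1={prim,v=1,log=-}
step 2 deliver 1→0: 0={back,v=1,log=-}
step 3 deliver 1→2: 2={back,v=1,log=-}
step 4 deliver 1→3: 3={back,v=1,log=-}
step 5 propose(1,'w'): —
step 6 deliver 1→2: 2={back,v=1,log=w}
step 7 deliver 2→1: —
step 8 deliver 1→3: 3={back,v=1,log=w}
step 9 deliver 3→1: 1={prim,v=1,log=w}
step 10 deliver 1→0: 0={back,v=1,log=w}
step 11 deliver 0→1: —
step 12 propose(0,'y'): —
step 13 deliver 0→1: —

w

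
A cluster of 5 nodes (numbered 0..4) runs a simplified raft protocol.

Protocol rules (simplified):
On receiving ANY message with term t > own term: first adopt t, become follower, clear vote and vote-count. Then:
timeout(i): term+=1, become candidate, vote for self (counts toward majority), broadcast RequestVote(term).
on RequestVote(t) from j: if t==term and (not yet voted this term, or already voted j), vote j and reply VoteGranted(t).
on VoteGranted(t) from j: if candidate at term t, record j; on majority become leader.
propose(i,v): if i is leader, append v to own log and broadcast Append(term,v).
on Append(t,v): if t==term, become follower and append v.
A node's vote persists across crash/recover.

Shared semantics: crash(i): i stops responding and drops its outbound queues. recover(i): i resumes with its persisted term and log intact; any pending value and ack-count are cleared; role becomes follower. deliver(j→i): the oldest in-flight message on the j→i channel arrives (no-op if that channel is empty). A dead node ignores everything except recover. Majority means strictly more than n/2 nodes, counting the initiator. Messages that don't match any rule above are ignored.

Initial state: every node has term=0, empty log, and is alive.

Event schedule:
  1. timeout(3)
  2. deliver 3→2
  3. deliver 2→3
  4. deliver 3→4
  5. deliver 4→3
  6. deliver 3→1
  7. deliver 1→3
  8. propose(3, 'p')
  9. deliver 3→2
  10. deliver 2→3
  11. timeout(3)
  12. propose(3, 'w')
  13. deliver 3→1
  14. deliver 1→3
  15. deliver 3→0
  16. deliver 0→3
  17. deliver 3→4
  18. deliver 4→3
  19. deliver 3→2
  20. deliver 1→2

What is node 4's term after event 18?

1

after 1 — timeout(3): n3:cand/t1/[-]
after 2 — deliver 3→2: n2:foll/t1/[-]
after 3 — deliver 2→3: ·
after 4 — deliver 3→4: n4:foll/t1/[-]
after 5 — deliver 4→3: n3:lead/t1/[-]
after 6 — deliver 3→1: n1:foll/t1/[-]
after 7 — deliver 1→3: ·
after 8 — propose(3,'p'): n3:lead/t1/[p]
after 9 — deliver 3→2: n2:foll/t1/[p]
after 10 — deliver 2→3: ·
after 11 — timeout(3): n3:cand/t2/[p]
after 12 — propose(3,'w'): ·
after 13 — deliver 3→1: n1:foll/t1/[p]
after 14 — deliver 1→3: ·
after 15 — deliver 3→0: n0:foll/t1/[-]
after 16 — deliver 0→3: ·
after 17 — deliver 3→4: n4:foll/t1/[p]
after 18 — deliver 4→3: ·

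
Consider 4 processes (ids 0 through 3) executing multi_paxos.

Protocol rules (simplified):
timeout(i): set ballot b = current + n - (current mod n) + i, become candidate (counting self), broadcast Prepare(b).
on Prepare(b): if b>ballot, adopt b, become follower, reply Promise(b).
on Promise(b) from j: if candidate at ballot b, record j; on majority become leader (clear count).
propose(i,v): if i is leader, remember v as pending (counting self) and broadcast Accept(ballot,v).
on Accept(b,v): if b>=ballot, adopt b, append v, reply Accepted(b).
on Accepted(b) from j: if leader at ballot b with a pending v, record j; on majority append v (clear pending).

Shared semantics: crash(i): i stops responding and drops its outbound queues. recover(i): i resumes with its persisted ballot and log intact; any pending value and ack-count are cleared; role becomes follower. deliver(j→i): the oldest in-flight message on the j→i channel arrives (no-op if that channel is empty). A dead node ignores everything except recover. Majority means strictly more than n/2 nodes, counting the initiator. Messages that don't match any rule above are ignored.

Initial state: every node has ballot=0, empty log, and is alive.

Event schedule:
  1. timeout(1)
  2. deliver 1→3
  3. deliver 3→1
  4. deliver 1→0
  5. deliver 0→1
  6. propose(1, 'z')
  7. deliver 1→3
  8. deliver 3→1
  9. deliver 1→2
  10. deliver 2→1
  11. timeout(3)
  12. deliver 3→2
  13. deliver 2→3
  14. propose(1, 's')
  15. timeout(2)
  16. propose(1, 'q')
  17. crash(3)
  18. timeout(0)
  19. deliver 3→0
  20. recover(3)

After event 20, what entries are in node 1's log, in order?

1. timeout(1):  <1:cand b5 ->
2. deliver 1→3:  <3:foll b5 ->
3. deliver 3→1:  nop
4. deliver 1→0:  <0:foll b5 ->
5. deliver 0→1:  <1:lead b5 ->
6. propose(1,'z'):  nop
7. deliver 1→3:  <3:foll b5 z>
8. deliver 3→1:  nop
9. deliver 1→2:  <2:foll b5 ->
10. deliver 2→1:  nop
11. timeout(3):  <3:cand b11 z>
12. deliver 3→2:  <2:foll b11 ->
13. deliver 2→3:  nop
14. propose(1,'s'):  nop
15. timeout(2):  <2:cand b14 ->
16. propose(1,'q'):  nop
17. crash(3):  <3:✗cand b11 z>
18. timeout(0):  <0:cand b8 ->
19. deliver 3→0:  nop
20. recover(3):  <3:foll b11 z>

empty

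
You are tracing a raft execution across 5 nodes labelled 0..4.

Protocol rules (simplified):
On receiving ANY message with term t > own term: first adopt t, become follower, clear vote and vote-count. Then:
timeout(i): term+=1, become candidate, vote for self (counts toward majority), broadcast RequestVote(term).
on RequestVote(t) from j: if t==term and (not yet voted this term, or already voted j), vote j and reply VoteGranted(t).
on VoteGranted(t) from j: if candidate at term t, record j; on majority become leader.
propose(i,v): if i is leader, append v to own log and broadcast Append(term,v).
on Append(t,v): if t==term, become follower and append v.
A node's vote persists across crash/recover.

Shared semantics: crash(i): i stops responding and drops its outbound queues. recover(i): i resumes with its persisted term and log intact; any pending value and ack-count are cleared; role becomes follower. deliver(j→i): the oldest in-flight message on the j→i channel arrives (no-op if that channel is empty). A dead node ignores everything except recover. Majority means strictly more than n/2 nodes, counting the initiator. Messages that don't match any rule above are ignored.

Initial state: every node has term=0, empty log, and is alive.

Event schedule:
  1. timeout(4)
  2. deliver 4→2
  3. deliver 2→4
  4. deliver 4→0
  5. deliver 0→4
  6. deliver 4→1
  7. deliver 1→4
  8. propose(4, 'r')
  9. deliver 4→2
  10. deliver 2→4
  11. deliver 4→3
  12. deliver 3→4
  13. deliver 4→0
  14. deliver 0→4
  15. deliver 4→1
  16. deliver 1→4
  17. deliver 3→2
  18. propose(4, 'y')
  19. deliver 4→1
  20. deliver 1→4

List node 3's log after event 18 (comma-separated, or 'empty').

e1 timeout(4): 4[cand,t=1,-]
e2 deliver 4→2: 2[foll,t=1,-]
e3 deliver 2→4: ·
e4 deliver 4→0: 0[foll,t=1,-]
e5 deliver 0→4: 4[lead,t=1,-]
e6 deliver 4→1: 1[foll,t=1,-]
e7 deliver 1→4: ·
e8 propose(4,'r'): 4[lead,t=1,r]
e9 deliver 4→2: 2[foll,t=1,r]
e10 deliver 2→4: ·
e11 deliver 4→3: 3[foll,t=1,-]
e12 deliver 3→4: ·
e13 deliver 4→0: 0[foll,t=1,r]
e14 deliver 0→4: ·
e15 deliver 4→1: 1[foll,t=1,r]
e16 deliver 1→4: ·
e17 deliver 3→2: ·
e18 propose(4,'y'): 4[lead,t=1,r,y]

empty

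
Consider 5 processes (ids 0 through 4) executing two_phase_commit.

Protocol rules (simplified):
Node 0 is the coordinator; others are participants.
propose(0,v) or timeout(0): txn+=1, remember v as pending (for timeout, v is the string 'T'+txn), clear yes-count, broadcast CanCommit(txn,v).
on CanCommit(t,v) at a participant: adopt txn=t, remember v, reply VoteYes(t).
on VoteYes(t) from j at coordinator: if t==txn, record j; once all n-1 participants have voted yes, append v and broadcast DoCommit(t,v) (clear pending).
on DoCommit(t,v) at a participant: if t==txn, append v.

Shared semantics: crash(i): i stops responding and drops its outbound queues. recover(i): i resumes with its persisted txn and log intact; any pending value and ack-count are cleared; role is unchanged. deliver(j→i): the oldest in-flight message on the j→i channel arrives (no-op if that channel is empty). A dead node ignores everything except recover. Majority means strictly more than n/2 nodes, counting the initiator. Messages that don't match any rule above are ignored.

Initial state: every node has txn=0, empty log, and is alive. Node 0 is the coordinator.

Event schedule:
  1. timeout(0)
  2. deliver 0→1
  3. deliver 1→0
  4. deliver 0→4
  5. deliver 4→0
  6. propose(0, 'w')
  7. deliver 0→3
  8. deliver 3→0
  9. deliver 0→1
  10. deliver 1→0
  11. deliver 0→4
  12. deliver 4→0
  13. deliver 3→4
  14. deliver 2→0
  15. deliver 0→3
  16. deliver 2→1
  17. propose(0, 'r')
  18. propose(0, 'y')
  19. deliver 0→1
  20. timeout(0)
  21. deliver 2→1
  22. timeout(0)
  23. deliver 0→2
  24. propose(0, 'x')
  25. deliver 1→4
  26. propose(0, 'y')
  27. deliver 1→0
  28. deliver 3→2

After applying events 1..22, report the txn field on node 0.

1. timeout(0):  <0:coor t1 ->
2. deliver 0→1:  <1:part t1 ->
3. deliver 1→0:  nop
4. deliver 0→4:  <4:part t1 ->
5. deliver 4→0:  nop
6. propose(0,'w'):  <0:coor t2 ->
7. deliver 0→3:  <3:part t1 ->
8. deliver 3→0:  nop
9. deliver 0→1:  <1:part t2 ->
10. deliver 1→0:  nop
11. deliver 0→4:  <4:part t2 ->
12. deliver 4→0:  nop
13. deliver 3→4:  nop
14. deliver 2→0:  nop
15. deliver 0→3:  <3:part t2 ->
16. deliver 2→1:  nop
17. propose(0,'r'):  <0:coor t3 ->
18. propose(0,'y'):  <0:coor t4 ->
19. deliver 0→1:  <1:part t3 ->
20. timeout(0):  <0:coor t5 ->
21. deliver 2→1:  nop
22. timeout(0):  <0:coor t6 ->

6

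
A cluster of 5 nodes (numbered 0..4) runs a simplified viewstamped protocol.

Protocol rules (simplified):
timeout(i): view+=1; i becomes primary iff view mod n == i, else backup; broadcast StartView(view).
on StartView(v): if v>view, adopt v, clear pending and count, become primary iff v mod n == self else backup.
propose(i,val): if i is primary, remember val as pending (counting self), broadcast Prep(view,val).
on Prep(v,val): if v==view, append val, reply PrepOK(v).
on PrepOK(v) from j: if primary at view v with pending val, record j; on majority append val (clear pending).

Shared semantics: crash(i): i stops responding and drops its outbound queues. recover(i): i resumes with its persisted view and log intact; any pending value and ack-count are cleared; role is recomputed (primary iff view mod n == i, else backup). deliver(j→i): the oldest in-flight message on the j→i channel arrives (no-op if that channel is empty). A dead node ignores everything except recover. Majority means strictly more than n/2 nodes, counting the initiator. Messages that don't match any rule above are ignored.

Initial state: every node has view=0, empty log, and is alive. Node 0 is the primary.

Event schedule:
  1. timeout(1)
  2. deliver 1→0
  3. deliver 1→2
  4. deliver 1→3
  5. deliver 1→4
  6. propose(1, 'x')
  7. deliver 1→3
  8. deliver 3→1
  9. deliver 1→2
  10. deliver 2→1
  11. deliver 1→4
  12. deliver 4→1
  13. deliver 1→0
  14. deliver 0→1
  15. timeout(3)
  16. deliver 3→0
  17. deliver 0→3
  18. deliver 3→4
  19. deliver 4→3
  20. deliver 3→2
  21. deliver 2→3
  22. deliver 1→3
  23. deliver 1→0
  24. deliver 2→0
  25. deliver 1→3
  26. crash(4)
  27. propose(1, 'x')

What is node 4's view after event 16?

after 1 — timeout(1): n1:prim/v1/[-]
after 2 — deliver 1→0: n0:back/v1/[-]
after 3 — deliver 1→2: n2:back/v1/[-]
after 4 — deliver 1→3: n3:back/v1/[-]
after 5 — deliver 1→4: n4:back/v1/[-]
after 6 — propose(1,'x'): ·
after 7 — deliver 1→3: n3:back/v1/[x]
after 8 — deliver 3→1: ·
after 9 — deliver 1→2: n2:back/v1/[x]
after 10 — deliver 2→1: n1:prim/v1/[x]
after 11 — deliver 1→4: n4:back/v1/[x]
after 12 — deliver 4→1: ·
after 13 — deliver 1→0: n0:back/v1/[x]
after 14 — deliver 0→1: ·
after 15 — timeout(3): n3:back/v2/[x]
after 16 — deliver 3→0: n0:back/v2/[x]

1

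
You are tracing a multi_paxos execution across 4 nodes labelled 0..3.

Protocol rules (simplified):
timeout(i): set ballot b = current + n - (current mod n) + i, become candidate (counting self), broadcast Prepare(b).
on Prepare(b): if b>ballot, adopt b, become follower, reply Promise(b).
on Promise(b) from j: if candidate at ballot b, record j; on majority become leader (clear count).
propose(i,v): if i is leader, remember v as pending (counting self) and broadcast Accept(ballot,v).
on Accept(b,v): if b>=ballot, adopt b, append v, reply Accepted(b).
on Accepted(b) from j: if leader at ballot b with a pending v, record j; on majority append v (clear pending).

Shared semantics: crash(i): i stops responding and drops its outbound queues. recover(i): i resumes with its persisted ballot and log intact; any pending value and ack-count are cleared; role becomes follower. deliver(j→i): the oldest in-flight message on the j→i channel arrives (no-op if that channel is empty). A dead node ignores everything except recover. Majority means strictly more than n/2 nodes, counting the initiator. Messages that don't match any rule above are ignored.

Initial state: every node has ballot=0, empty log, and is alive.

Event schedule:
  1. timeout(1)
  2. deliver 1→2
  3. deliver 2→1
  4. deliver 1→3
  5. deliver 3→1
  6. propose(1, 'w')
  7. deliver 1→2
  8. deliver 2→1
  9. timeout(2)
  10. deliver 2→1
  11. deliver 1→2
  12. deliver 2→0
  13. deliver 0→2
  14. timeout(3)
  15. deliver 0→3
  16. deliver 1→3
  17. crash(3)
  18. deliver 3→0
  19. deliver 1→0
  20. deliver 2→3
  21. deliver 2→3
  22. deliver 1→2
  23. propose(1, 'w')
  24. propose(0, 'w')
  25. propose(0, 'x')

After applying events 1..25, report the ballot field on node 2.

1. timeout(1):  <1:cand b5 ->
2. deliver 1→2:  <2:foll b5 ->
3. deliver 2→1:  nop
4. deliver 1→3:  <3:foll b5 ->
5. deliver 3→1:  <1:lead b5 ->
6. propose(1,'w'):  nop
7. deliver 1→2:  <2:foll b5 w>
8. deliver 2→1:  nop
9. timeout(2):  <2:cand b10 w>
10. deliver 2→1:  <1:foll b10 ->
11. deliver 1→2:  nop
12. deliver 2→0:  <0:foll b10 ->
13. deliver 0→2:  <2:lead b10 w>
14. timeout(3):  <3:cand b11 ->
15. deliver 0→3:  nop
16. deliver 1→3:  nop
17. crash(3):  <3:✗cand b11 ->
18. deliver 3→0:  nop
19. deliver 1→0:  nop
20. deliver 2→3:  nop
21. deliver 2→3:  nop
22. deliver 1→2:  nop
23. propose(1,'w'):  nop
24. propose(0,'w'):  nop
25. propose(0,'x'):  nop

10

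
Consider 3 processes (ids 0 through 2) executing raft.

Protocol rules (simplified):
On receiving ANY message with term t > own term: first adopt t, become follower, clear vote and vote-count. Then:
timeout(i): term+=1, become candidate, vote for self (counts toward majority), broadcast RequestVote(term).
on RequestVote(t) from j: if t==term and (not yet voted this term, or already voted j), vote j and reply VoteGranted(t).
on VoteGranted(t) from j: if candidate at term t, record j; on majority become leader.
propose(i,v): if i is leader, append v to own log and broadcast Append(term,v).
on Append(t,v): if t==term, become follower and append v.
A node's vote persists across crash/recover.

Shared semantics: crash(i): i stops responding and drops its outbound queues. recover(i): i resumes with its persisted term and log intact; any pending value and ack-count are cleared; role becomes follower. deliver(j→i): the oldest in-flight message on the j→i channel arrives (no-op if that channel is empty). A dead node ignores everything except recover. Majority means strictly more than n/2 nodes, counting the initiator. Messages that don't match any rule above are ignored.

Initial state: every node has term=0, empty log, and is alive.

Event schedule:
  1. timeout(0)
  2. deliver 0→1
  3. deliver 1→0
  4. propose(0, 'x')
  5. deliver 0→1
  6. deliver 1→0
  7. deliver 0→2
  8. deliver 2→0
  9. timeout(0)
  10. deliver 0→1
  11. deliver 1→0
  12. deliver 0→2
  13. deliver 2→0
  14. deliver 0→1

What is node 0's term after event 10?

2

[1] timeout(0) → N0(cand t1 [-])
[2] deliver 0→1 → N1(foll t1 [-])
[3] deliver 1→0 → N0(lead t1 [-])
[4] propose(0,'x') → N0(lead t1 [x])
[5] deliver 0→1 → N1(foll t1 [x])
[6] deliver 1→0 → ∅
[7] deliver 0→2 → N2(foll t1 [-])
[8] deliver 2→0 → ∅
[9] timeout(0) → N0(cand t2 [x])
[10] deliver 0→1 → N1(foll t2 [x])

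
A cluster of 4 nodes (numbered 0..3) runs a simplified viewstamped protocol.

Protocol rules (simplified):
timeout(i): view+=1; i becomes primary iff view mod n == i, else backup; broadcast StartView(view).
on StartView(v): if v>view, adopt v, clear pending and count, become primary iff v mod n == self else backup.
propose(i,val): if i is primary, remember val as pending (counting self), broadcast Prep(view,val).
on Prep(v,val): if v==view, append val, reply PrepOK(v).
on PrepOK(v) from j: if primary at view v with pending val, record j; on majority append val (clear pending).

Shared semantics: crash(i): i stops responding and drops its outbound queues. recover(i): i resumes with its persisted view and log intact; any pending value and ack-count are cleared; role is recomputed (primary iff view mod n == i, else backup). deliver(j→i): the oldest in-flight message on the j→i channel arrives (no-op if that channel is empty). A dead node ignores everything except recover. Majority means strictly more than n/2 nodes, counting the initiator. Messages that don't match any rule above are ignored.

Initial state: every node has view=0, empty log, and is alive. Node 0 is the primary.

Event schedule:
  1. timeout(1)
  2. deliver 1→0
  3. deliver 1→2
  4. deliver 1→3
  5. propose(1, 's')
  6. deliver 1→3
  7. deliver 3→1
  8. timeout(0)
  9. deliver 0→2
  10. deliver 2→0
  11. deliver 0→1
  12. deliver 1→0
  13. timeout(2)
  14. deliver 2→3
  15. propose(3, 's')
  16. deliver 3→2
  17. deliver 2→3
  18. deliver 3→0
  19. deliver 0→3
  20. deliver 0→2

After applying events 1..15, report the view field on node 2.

1. timeout(1):  <1:prim v1 ->
2. deliver 1→0:  <0:back v1 ->
3. deliver 1→2:  <2:back v1 ->
4. deliver 1→3:  <3:back v1 ->
5. propose(1,'s'):  nop
6. deliver 1→3:  <3:back v1 s>
7. deliver 3→1:  nop
8. timeout(0):  <0:back v2 ->
9. deliver 0→2:  <2:prim v2 ->
10. deliver 2→0:  nop
11. deliver 0→1:  <1:back v2 ->
12. deliver 1→0:  nop
13. timeout(2):  <2:back v3 ->
14. deliver 2→3:  <3:prim v3 s>
15. propose(3,'s'):  nop

3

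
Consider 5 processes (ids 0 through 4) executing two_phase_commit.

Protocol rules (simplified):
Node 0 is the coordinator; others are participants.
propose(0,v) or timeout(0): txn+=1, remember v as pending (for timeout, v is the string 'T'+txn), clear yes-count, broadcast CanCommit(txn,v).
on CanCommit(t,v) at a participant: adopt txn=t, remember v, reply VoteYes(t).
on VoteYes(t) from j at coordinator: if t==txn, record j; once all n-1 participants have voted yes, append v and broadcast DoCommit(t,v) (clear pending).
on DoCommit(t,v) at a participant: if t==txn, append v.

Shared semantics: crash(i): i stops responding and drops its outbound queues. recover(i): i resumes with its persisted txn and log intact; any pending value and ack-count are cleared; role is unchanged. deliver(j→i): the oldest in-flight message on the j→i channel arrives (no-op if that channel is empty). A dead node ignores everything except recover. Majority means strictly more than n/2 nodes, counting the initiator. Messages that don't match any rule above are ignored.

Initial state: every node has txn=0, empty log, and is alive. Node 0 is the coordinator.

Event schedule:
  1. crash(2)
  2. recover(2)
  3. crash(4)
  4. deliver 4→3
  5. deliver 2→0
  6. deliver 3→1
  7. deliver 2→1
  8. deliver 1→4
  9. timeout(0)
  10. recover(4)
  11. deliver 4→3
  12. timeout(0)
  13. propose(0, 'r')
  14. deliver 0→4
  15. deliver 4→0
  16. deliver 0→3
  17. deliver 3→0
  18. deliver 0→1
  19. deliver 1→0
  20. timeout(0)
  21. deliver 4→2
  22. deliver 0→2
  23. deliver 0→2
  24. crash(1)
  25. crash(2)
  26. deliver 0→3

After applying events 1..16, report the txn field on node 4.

after 1 — crash(2): n2:✗part/t0/[-]
after 2 — recover(2): n2:part/t0/[-]
after 3 — crash(4): n4:✗part/t0/[-]
after 4 — deliver 4→3: ·
after 5 — deliver 2→0: ·
after 6 — deliver 3→1: ·
after 7 — deliver 2→1: ·
after 8 — deliver 1→4: ·
after 9 — timeout(0): n0:coor/t1/[-]
after 10 — recover(4): n4:part/t0/[-]
after 11 — deliver 4→3: ·
after 12 — timeout(0): n0:coor/t2/[-]
after 13 — propose(0,'r'): n0:coor/t3/[-]
after 14 — deliver 0→4: n4:part/t1/[-]
after 15 — deliver 4→0: ·
after 16 — deliver 0→3: n3:part/t1/[-]

1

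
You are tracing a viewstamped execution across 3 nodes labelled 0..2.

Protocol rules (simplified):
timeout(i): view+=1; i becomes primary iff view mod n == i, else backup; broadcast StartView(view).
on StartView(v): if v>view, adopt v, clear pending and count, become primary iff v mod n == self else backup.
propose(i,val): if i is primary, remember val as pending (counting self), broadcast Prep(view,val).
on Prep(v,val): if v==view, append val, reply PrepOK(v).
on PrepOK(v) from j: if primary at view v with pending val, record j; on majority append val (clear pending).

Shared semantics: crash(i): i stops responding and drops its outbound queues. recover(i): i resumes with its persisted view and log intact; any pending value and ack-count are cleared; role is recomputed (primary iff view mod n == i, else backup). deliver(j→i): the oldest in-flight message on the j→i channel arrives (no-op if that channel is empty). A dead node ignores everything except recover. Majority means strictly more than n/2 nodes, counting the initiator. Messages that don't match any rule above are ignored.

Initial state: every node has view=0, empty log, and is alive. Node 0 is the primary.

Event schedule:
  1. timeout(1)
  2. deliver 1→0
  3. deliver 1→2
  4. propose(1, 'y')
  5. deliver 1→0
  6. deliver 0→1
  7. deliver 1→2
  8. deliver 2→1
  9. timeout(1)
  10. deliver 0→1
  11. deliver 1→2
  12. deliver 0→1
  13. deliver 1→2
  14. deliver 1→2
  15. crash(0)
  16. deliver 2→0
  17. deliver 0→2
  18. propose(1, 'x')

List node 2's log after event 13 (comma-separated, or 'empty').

after 1 — timeout(1): n1:prim/v1/[-]
after 2 — deliver 1→0: n0:back/v1/[-]
after 3 — deliver 1→2: n2:back/v1/[-]
after 4 — propose(1,'y'): ·
after 5 — deliver 1→0: n0:back/v1/[y]
after 6 — deliver 0→1: n1:prim/v1/[y]
after 7 — deliver 1→2: n2:back/v1/[y]
after 8 — deliver 2→1: ·
after 9 — timeout(1): n1:back/v2/[y]
after 10 — deliver 0→1: ·
after 11 — deliver 1→2: n2:prim/v2/[y]
after 12 — deliver 0→1: ·
after 13 — deliver 1→2: ·

y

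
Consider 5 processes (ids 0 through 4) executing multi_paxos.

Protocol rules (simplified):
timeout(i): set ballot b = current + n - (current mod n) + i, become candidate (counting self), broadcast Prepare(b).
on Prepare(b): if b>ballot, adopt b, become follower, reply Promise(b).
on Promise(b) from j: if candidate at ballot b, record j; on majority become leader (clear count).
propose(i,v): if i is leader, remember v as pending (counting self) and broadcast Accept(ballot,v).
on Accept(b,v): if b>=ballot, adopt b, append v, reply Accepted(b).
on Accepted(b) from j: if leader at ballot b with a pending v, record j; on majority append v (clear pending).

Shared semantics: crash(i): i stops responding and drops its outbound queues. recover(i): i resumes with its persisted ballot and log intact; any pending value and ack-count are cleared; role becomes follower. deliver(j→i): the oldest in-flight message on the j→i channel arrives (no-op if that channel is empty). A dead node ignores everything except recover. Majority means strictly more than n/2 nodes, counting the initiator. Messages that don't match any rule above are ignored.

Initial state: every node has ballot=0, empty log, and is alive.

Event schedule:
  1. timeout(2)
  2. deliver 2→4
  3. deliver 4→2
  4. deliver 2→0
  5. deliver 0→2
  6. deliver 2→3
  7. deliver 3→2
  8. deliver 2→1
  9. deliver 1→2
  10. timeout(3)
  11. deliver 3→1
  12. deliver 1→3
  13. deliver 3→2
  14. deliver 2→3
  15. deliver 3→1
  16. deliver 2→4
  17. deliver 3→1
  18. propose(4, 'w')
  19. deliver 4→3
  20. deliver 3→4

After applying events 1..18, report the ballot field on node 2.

after 1 — timeout(2): n2:cand/b7/[-]
after 2 — deliver 2→4: n4:foll/b7/[-]
after 3 — deliver 4→2: ·
after 4 — deliver 2→0: n0:foll/b7/[-]
after 5 — deliver 0→2: n2:lead/b7/[-]
after 6 — deliver 2→3: n3:foll/b7/[-]
after 7 — deliver 3→2: ·
after 8 — deliver 2→1: n1:foll/b7/[-]
after 9 — deliver 1→2: ·
after 10 — timeout(3): n3:cand/b13/[-]
after 11 — deliver 3→1: n1:foll/b13/[-]
after 12 — deliver 1→3: ·
after 13 — deliver 3→2: n2:foll/b13/[-]
after 14 — deliver 2→3: n3:lead/b13/[-]
after 15 — deliver 3→1: ·
after 16 — deliver 2→4: ·
after 17 — deliver 3→1: ·
after 18 — propose(4,'w'): ·

13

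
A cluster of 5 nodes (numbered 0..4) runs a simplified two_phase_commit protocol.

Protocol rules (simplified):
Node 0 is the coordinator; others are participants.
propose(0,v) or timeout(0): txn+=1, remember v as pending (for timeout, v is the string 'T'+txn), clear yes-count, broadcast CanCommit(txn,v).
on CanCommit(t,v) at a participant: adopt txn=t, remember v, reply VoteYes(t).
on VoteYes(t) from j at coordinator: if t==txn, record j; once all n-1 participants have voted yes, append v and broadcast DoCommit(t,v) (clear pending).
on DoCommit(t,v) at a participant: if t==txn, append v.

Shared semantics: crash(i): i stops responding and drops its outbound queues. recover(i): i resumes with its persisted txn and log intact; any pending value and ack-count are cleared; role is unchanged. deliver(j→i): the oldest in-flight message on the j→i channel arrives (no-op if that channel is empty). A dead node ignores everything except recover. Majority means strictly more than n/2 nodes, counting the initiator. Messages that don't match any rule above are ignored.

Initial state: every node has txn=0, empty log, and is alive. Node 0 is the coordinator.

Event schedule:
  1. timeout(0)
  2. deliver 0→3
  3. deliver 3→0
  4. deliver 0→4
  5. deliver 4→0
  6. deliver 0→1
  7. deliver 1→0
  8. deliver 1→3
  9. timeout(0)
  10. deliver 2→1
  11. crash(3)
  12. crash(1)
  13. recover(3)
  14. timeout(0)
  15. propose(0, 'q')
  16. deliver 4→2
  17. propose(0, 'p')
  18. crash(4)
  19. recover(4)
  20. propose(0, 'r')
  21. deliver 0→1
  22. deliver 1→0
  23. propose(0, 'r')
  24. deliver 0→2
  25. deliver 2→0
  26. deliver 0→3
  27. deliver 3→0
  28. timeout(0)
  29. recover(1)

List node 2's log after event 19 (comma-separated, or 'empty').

after 1 — timeout(0): n0:coor/t1/[-]
after 2 — deliver 0→3: n3:part/t1/[-]
after 3 — deliver 3→0: ·
after 4 — deliver 0→4: n4:part/t1/[-]
after 5 — deliver 4→0: ·
after 6 — deliver 0→1: n1:part/t1/[-]
after 7 — deliver 1→0: ·
after 8 — deliver 1→3: ·
after 9 — timeout(0): n0:coor/t2/[-]
after 10 — deliver 2→1: ·
after 11 — crash(3): n3:✗part/t1/[-]
after 12 — crash(1): n1:✗part/t1/[-]
after 13 — recover(3): n3:part/t1/[-]
after 14 — timeout(0): n0:coor/t3/[-]
after 15 — propose(0,'q'): n0:coor/t4/[-]
after 16 — deliver 4→2: ·
after 17 — propose(0,'p'): n0:coor/t5/[-]
after 18 — crash(4): n4:✗part/t1/[-]
after 19 — recover(4): n4:part/t1/[-]

empty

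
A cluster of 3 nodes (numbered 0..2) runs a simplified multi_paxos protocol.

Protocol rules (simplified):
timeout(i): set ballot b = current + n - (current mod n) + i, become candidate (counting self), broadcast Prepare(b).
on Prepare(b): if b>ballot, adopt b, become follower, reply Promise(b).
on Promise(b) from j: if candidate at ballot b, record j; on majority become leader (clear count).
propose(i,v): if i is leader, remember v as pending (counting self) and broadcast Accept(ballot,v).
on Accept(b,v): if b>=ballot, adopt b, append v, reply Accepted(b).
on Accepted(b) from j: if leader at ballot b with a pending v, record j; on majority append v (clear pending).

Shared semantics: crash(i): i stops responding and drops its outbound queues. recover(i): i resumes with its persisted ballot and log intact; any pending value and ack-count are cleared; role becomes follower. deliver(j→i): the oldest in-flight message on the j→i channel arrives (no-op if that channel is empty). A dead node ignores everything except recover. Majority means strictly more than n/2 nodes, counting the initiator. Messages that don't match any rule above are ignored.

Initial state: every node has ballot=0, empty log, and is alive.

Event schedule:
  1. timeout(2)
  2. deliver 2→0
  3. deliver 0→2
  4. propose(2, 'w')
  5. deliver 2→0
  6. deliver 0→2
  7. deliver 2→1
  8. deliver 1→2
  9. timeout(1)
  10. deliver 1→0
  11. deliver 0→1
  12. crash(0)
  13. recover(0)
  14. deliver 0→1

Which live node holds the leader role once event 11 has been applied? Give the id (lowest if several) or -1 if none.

1

e1 timeout(2): 2[cand,b=5,-]
e2 deliver 2→0: 0[foll,b=5,-]
e3 deliver 0→2: 2[lead,b=5,-]
e4 propose(2,'w'): ·
e5 deliver 2→0: 0[foll,b=5,w]
e6 deliver 0→2: 2[lead,b=5,w]
e7 deliver 2→1: 1[foll,b=5,-]
e8 deliver 1→2: ·
e9 timeout(1): 1[cand,b=7,-]
e10 deliver 1→0: 0[foll,b=7,w]
e11 deliver 0→1: 1[lead,b=7,-]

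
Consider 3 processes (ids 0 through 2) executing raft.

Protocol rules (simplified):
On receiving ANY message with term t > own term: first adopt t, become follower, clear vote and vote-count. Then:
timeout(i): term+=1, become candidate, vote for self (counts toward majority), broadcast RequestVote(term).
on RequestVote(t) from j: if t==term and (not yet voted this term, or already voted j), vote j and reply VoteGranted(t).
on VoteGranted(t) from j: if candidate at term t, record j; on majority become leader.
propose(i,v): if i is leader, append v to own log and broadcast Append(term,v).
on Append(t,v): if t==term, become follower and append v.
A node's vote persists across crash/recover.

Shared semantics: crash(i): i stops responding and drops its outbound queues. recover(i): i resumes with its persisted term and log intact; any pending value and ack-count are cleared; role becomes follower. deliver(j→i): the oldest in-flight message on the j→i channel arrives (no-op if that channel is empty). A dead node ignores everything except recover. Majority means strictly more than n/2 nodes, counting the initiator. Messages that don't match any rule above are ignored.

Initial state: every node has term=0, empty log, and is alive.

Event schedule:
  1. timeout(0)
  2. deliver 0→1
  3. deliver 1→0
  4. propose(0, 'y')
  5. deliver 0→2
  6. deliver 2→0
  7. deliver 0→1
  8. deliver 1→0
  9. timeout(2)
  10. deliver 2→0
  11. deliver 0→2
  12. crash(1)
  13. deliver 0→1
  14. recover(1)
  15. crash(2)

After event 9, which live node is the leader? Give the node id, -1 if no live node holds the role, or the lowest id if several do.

0

e1 timeout(0): 0[cand,t=1,-]
e2 deliver 0→1: 1[foll,t=1,-]
e3 deliver 1→0: 0[lead,t=1,-]
e4 propose(0,'y'): 0[lead,t=1,y]
e5 deliver 0→2: 2[foll,t=1,-]
e6 deliver 2→0: ·
e7 deliver 0→1: 1[foll,t=1,y]
e8 deliver 1→0: ·
e9 timeout(2): 2[cand,t=2,-]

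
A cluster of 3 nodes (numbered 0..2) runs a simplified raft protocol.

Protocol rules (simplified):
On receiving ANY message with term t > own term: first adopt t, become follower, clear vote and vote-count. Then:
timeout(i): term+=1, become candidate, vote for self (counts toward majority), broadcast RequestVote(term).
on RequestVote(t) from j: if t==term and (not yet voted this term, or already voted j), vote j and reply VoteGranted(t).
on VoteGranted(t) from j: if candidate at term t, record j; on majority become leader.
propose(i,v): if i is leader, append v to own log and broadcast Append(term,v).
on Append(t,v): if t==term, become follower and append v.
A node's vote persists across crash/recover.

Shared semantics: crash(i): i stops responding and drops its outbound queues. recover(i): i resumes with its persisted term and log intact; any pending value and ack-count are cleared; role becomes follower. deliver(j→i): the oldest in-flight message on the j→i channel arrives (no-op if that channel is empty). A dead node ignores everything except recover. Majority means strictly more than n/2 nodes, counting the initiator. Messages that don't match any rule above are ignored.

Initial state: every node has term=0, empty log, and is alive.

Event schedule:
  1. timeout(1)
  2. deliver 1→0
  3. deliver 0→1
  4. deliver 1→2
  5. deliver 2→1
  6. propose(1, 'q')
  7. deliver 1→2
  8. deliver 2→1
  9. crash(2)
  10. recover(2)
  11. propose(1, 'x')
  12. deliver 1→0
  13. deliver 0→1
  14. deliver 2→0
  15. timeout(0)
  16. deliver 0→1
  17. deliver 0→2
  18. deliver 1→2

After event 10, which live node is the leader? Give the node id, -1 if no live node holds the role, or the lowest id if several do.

1

e1 timeout(1): 1[cand,t=1,-]
e2 deliver 1→0: 0[foll,t=1,-]
e3 deliver 0→1: 1[lead,t=1,-]
e4 deliver 1→2: 2[foll,t=1,-]
e5 deliver 2→1: ·
e6 propose(1,'q'): 1[lead,t=1,q]
e7 deliver 1→2: 2[foll,t=1,q]
e8 deliver 2→1: ·
e9 crash(2): 2[✗foll,t=1,q]
e10 recover(2): 2[foll,t=1,q]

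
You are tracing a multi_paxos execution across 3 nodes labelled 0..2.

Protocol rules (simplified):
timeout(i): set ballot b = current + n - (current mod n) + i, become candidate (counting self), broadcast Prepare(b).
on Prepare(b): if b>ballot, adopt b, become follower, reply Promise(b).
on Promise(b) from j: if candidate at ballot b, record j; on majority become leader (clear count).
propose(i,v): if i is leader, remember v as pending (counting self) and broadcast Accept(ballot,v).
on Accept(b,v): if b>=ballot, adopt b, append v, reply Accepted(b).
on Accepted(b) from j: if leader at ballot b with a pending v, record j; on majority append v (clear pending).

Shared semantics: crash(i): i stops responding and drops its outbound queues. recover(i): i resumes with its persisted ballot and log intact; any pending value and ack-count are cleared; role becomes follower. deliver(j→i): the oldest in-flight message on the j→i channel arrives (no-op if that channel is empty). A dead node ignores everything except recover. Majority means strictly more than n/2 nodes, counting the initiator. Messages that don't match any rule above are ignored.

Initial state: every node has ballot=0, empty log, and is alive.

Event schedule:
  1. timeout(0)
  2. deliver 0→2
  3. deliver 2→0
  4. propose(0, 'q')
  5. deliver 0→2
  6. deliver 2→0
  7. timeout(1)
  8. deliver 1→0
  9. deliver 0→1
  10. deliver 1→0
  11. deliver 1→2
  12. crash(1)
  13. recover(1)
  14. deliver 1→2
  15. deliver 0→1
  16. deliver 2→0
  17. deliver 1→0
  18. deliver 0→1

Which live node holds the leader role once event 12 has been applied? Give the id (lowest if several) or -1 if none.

-1

e1 timeout(0): 0[cand,b=3,-]
e2 deliver 0→2: 2[foll,b=3,-]
e3 deliver 2→0: 0[lead,b=3,-]
e4 propose(0,'q'): ·
e5 deliver 0→2: 2[foll,b=3,q]
e6 deliver 2→0: 0[lead,b=3,q]
e7 timeout(1): 1[cand,b=4,-]
e8 deliver 1→0: 0[foll,b=4,q]
e9 deliver 0→1: ·
e10 deliver 1→0: ·
e11 deliver 1→2: 2[foll,b=4,q]
e12 crash(1): 1[✗cand,b=4,-]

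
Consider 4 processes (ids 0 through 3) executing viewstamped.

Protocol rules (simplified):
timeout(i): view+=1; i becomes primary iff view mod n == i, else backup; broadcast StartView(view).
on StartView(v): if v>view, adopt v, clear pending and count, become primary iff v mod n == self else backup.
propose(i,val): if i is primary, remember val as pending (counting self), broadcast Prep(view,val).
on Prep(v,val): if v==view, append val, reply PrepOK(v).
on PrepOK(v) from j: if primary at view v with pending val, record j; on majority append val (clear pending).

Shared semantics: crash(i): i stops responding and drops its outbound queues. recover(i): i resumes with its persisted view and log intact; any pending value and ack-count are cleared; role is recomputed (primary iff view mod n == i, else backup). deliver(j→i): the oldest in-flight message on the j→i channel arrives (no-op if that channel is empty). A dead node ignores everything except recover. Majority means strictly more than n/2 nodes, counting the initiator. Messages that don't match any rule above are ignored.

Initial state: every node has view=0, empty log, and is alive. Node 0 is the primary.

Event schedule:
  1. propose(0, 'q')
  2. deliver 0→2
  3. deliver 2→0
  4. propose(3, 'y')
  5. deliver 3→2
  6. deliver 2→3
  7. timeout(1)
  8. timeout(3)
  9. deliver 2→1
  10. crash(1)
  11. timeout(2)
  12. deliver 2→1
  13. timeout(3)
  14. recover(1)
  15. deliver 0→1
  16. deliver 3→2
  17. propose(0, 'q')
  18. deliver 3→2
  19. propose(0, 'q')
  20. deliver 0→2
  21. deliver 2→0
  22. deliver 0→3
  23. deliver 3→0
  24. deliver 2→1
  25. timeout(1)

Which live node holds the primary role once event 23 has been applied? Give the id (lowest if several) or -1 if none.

[1] propose(0,'q') → ∅
[2] deliver 0→2 → N2(back v0 [q])
[3] deliver 2→0 → ∅
[4] propose(3,'y') → ∅
[5] deliver 3→2 → ∅
[6] deliver 2→3 → ∅
[7] timeout(1) → N1(prim v1 [-])
[8] timeout(3) → N3(back v1 [-])
[9] deliver 2→1 → ∅
[10] crash(1) → N1(✗prim v1 [-])
[11] timeout(2) → N2(back v1 [q])
[12] deliver 2→1 → ∅
[13] timeout(3) → N3(back v2 [-])
[14] recover(1) → N1(prim v1 [-])
[15] deliver 0→1 → ∅
[16] deliver 3→2 → ∅
[17] propose(0,'q') → ∅
[18] deliver 3→2 → N2(prim v2 [q])
[19] propose(0,'q') → ∅
[20] deliver 0→2 → ∅
[21] deliver 2→0 → N0(back v1 [-])
[22] deliver 0→3 → ∅
[23] deliver 3→0 → ∅

1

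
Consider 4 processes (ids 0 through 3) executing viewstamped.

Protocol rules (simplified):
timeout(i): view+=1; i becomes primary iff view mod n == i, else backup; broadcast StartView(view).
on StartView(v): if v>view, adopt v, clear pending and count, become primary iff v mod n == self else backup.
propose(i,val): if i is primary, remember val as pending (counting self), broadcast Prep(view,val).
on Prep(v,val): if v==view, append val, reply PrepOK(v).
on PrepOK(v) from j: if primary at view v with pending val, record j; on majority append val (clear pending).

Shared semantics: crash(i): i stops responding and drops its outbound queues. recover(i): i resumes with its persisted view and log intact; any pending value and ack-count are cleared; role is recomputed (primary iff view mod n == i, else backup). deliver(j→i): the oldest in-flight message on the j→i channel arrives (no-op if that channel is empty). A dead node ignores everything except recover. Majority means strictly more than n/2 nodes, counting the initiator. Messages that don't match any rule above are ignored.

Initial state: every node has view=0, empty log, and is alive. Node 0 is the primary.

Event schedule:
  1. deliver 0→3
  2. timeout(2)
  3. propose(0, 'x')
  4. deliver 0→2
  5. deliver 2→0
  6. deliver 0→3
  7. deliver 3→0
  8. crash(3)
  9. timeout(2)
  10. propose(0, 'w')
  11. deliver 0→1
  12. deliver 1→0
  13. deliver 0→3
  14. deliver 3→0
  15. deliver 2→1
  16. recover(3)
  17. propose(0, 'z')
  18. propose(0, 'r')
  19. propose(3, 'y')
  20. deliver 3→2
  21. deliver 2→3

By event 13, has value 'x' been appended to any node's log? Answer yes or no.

e1 deliver 0→3: ·
e2 timeout(2): 2[back,v=1,-]
e3 propose(0,'x'): ·
e4 deliver 0→2: ·
e5 deliver 2→0: 0[back,v=1,-]
e6 deliver 0→3: 3[back,v=0,x]
e7 deliver 3→0: ·
e8 crash(3): 3[✗back,v=0,x]
e9 timeout(2): 2[prim,v=2,-]
e10 propose(0,'w'): ·
e11 deliver 0→1: 1[back,v=0,x]
e12 deliver 1→0: ·
e13 deliver 0→3: ·

yes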